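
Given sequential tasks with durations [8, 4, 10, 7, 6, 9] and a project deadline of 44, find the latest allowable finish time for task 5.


LF(activity 5) = deadline - sum of successor durations
Successors: activities 6 through 6 with durations [9]
Sum of successor durations = 9
LF = 44 - 9 = 35

35


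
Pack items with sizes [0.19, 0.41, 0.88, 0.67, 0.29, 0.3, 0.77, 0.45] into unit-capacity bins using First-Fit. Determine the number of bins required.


Place items sequentially using First-Fit:
  Item 0.19 -> new Bin 1
  Item 0.41 -> Bin 1 (now 0.6)
  Item 0.88 -> new Bin 2
  Item 0.67 -> new Bin 3
  Item 0.29 -> Bin 1 (now 0.89)
  Item 0.3 -> Bin 3 (now 0.97)
  Item 0.77 -> new Bin 4
  Item 0.45 -> new Bin 5
Total bins used = 5

5


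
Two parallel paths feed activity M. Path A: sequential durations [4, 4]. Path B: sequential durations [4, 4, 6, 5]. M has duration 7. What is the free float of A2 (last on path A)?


ES(A2) = sum of predecessors on chain A = 4
EF(A2) = ES + duration = 4 + 4 = 8
Successor of A2 is M. ES(M) = max(sum(A), sum(B)) = max(8, 19) = 19
Free float = ES(successor) - EF(current) = 19 - 8 = 11

11


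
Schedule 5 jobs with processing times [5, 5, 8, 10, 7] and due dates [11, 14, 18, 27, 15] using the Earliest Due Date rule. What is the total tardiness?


Sort by due date (EDD order): [(5, 11), (5, 14), (7, 15), (8, 18), (10, 27)]
Compute completion times and tardiness:
  Job 1: p=5, d=11, C=5, tardiness=max(0,5-11)=0
  Job 2: p=5, d=14, C=10, tardiness=max(0,10-14)=0
  Job 3: p=7, d=15, C=17, tardiness=max(0,17-15)=2
  Job 4: p=8, d=18, C=25, tardiness=max(0,25-18)=7
  Job 5: p=10, d=27, C=35, tardiness=max(0,35-27)=8
Total tardiness = 17

17


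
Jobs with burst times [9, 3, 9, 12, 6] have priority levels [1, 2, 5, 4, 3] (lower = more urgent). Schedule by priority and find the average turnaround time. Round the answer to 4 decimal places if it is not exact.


Sort by priority (ascending = highest first):
Order: [(1, 9), (2, 3), (3, 6), (4, 12), (5, 9)]
Completion times:
  Priority 1, burst=9, C=9
  Priority 2, burst=3, C=12
  Priority 3, burst=6, C=18
  Priority 4, burst=12, C=30
  Priority 5, burst=9, C=39
Average turnaround = 108/5 = 21.6

21.6


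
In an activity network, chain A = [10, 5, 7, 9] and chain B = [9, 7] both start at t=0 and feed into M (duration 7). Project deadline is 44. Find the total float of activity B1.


Forward pass: ES(B1) = sum of predecessors on chain B = 0
EF = ES + duration = 0 + 9 = 9
Backward pass: LF(M) = deadline = 44; LS(M) = 44 - 7 = 37
LF(B1) = LS(M) - sum(successors on chain B) = 37 - 7 = 30
LS = LF - duration = 30 - 9 = 21
Total float = LS - ES = 21 - 0 = 21

21


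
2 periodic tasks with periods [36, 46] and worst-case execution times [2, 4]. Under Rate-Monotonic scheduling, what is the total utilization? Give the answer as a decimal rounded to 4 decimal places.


Compute individual utilizations (exact fractions):
  Task 1: C/T = 2/36 = 1/18 (approx. 0.0556)
  Task 2: C/T = 4/46 = 2/23 (approx. 0.087)
Total utilization U = 1/18 + 2/23 = 59/414
Rounded to 4 decimal places: U = 0.1425
RM (Liu & Layland) bound for 2 tasks = 0.828427; compare with U = 59/414 (approx. 0.142512)
U <= bound, so schedulable by RM sufficient condition.

0.1425


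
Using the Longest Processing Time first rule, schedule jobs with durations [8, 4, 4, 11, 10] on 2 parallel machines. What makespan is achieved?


Sort jobs in decreasing order (LPT): [11, 10, 8, 4, 4]
Assign each job to the least loaded machine:
  Machine 1: jobs [11, 4, 4], load = 19
  Machine 2: jobs [10, 8], load = 18
Makespan = max load = 19

19


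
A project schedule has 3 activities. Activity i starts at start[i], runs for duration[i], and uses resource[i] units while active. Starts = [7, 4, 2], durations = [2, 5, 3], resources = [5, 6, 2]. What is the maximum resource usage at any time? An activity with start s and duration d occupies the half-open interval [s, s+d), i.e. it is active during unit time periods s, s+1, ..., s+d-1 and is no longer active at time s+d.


Each activity i is active on [start_i, start_i + duration_i).
Compute total resource usage per time slot:
  t=0: active resources = [], total = 0
  t=1: active resources = [], total = 0
  t=2: active resources = [2], total = 2
  t=3: active resources = [2], total = 2
  t=4: active resources = [6, 2], total = 8
  t=5: active resources = [6], total = 6
  t=6: active resources = [6], total = 6
  t=7: active resources = [5, 6], total = 11
  t=8: active resources = [5, 6], total = 11
Peak resource demand = 11

11


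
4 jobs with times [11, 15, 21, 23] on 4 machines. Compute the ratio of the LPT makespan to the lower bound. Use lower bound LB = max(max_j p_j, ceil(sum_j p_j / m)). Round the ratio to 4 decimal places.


LPT order: [23, 21, 15, 11]
Machine loads after assignment: [23, 21, 15, 11]
LPT makespan = 23
Lower bound = max(max_job, ceil(total/4)) = max(23, 18) = 23
Ratio = 23 / 23 = 1.0

1.0


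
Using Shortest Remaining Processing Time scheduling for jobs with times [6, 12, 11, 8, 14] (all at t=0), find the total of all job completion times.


Since all jobs arrive at t=0, SRPT equals SPT ordering.
SPT order: [6, 8, 11, 12, 14]
Completion times:
  Job 1: p=6, C=6
  Job 2: p=8, C=14
  Job 3: p=11, C=25
  Job 4: p=12, C=37
  Job 5: p=14, C=51
Total completion time = 6 + 14 + 25 + 37 + 51 = 133

133


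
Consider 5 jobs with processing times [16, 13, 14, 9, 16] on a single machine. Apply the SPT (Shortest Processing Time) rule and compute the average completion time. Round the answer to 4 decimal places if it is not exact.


Sort jobs by processing time (SPT order): [9, 13, 14, 16, 16]
Compute completion times sequentially:
  Job 1: processing = 9, completes at 9
  Job 2: processing = 13, completes at 22
  Job 3: processing = 14, completes at 36
  Job 4: processing = 16, completes at 52
  Job 5: processing = 16, completes at 68
Sum of completion times = 187
Average completion time = 187/5 = 37.4

37.4


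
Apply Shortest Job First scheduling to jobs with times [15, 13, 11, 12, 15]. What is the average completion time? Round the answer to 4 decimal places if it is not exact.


SJF order (ascending): [11, 12, 13, 15, 15]
Completion times:
  Job 1: burst=11, C=11
  Job 2: burst=12, C=23
  Job 3: burst=13, C=36
  Job 4: burst=15, C=51
  Job 5: burst=15, C=66
Average completion = 187/5 = 37.4

37.4


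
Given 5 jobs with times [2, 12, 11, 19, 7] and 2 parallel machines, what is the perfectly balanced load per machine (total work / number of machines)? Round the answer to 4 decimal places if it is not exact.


Total processing time = 2 + 12 + 11 + 19 + 7 = 51
Number of machines = 2
Ideal balanced load = 51 / 2 = 25.5

25.5


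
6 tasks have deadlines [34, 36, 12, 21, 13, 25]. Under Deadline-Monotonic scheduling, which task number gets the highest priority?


Sort tasks by relative deadline (ascending):
  Task 3: deadline = 12
  Task 5: deadline = 13
  Task 4: deadline = 21
  Task 6: deadline = 25
  Task 1: deadline = 34
  Task 2: deadline = 36
Priority order (highest first): [3, 5, 4, 6, 1, 2]
Highest priority task = 3

3


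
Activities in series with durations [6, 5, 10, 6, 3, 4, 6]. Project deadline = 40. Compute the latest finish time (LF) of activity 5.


LF(activity 5) = deadline - sum of successor durations
Successors: activities 6 through 7 with durations [4, 6]
Sum of successor durations = 10
LF = 40 - 10 = 30

30


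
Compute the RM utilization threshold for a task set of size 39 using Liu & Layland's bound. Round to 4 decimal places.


Compute 2^(1/39) = 1.0179318843
Subtract 1: 1.0179318843 - 1 = 0.0179318843
Multiply by n: 39 * 0.0179318843 = 0.6993434877
Round to 4 dp: 0.6993

0.6993


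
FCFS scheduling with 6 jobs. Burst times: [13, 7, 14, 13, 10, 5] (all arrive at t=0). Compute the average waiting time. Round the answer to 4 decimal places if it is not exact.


FCFS order (as given): [13, 7, 14, 13, 10, 5]
Waiting times:
  Job 1: wait = 0
  Job 2: wait = 13
  Job 3: wait = 20
  Job 4: wait = 34
  Job 5: wait = 47
  Job 6: wait = 57
Sum of waiting times = 171
Average waiting time = 171/6 = 28.5

28.5


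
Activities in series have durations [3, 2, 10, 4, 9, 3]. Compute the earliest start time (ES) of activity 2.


Activity 2 starts after activities 1 through 1 complete.
Predecessor durations: [3]
ES = 3 = 3

3


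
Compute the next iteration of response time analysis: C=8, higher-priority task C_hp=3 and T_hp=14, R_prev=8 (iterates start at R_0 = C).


R_next = C + ceil(R_prev / T_hp) * C_hp
ceil(8 / 14) = ceil(0.5714) = 1
Interference = 1 * 3 = 3
R_next = 8 + 3 = 11

11


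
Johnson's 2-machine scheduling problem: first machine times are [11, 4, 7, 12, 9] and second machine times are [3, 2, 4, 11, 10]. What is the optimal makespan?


Apply Johnson's rule:
  Group 1 (a <= b): [(5, 9, 10)]
  Group 2 (a > b): [(4, 12, 11), (3, 7, 4), (1, 11, 3), (2, 4, 2)]
Optimal job order: [5, 4, 3, 1, 2]
Schedule:
  Job 5: M1 done at 9, M2 done at 19
  Job 4: M1 done at 21, M2 done at 32
  Job 3: M1 done at 28, M2 done at 36
  Job 1: M1 done at 39, M2 done at 42
  Job 2: M1 done at 43, M2 done at 45
Makespan = 45

45


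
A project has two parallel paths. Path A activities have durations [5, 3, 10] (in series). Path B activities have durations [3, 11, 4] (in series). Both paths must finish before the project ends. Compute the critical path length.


Path A total = 5 + 3 + 10 = 18
Path B total = 3 + 11 + 4 = 18
Critical path = longest path = max(18, 18) = 18

18


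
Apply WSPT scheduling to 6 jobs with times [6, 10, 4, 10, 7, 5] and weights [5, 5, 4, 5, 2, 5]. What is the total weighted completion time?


Compute p/w ratios and sort ascending (WSPT): [(4, 4), (5, 5), (6, 5), (10, 5), (10, 5), (7, 2)]
Compute weighted completion times:
  Job (p=4,w=4): C=4, w*C=4*4=16
  Job (p=5,w=5): C=9, w*C=5*9=45
  Job (p=6,w=5): C=15, w*C=5*15=75
  Job (p=10,w=5): C=25, w*C=5*25=125
  Job (p=10,w=5): C=35, w*C=5*35=175
  Job (p=7,w=2): C=42, w*C=2*42=84
Total weighted completion time = 520

520


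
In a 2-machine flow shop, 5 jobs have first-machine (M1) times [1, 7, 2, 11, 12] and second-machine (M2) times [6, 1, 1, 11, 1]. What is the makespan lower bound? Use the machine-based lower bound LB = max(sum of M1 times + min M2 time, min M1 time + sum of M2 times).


LB1 = sum(M1 times) + min(M2 times) = 33 + 1 = 34
LB2 = min(M1 times) + sum(M2 times) = 1 + 20 = 21
Lower bound = max(LB1, LB2) = max(34, 21) = 34

34


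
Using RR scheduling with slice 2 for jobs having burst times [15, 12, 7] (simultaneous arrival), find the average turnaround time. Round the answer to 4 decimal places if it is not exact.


Time quantum = 2
Execution trace:
  J1 runs 2 units, time = 2
  J2 runs 2 units, time = 4
  J3 runs 2 units, time = 6
  J1 runs 2 units, time = 8
  J2 runs 2 units, time = 10
  J3 runs 2 units, time = 12
  J1 runs 2 units, time = 14
  J2 runs 2 units, time = 16
  J3 runs 2 units, time = 18
  J1 runs 2 units, time = 20
  J2 runs 2 units, time = 22
  J3 runs 1 units, time = 23
  J1 runs 2 units, time = 25
  J2 runs 2 units, time = 27
  J1 runs 2 units, time = 29
  J2 runs 2 units, time = 31
  J1 runs 2 units, time = 33
  J1 runs 1 units, time = 34
Finish times: [34, 31, 23]
Average turnaround = 88/3 = 29.3333

29.3333


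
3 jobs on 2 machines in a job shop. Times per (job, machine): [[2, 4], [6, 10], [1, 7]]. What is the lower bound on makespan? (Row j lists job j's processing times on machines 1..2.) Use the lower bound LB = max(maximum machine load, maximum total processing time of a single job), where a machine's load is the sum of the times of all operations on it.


Machine loads:
  Machine 1: 2 + 6 + 1 = 9
  Machine 2: 4 + 10 + 7 = 21
Max machine load = 21
Job totals:
  Job 1: 6
  Job 2: 16
  Job 3: 8
Max job total = 16
Lower bound = max(21, 16) = 21

21


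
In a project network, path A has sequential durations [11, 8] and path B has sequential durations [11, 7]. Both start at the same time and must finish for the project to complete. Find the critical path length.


Path A total = 11 + 8 = 19
Path B total = 11 + 7 = 18
Critical path = longest path = max(19, 18) = 19

19


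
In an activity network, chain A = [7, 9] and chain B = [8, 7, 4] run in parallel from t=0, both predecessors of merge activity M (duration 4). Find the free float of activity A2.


ES(A2) = sum of predecessors on chain A = 7
EF(A2) = ES + duration = 7 + 9 = 16
Successor of A2 is M. ES(M) = max(sum(A), sum(B)) = max(16, 19) = 19
Free float = ES(successor) - EF(current) = 19 - 16 = 3

3


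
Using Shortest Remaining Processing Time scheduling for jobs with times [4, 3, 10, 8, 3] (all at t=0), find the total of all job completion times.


Since all jobs arrive at t=0, SRPT equals SPT ordering.
SPT order: [3, 3, 4, 8, 10]
Completion times:
  Job 1: p=3, C=3
  Job 2: p=3, C=6
  Job 3: p=4, C=10
  Job 4: p=8, C=18
  Job 5: p=10, C=28
Total completion time = 3 + 6 + 10 + 18 + 28 = 65

65


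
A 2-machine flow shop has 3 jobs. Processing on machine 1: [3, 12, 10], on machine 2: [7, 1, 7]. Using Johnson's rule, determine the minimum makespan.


Apply Johnson's rule:
  Group 1 (a <= b): [(1, 3, 7)]
  Group 2 (a > b): [(3, 10, 7), (2, 12, 1)]
Optimal job order: [1, 3, 2]
Schedule:
  Job 1: M1 done at 3, M2 done at 10
  Job 3: M1 done at 13, M2 done at 20
  Job 2: M1 done at 25, M2 done at 26
Makespan = 26

26


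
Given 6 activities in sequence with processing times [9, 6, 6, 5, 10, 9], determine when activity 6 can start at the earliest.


Activity 6 starts after activities 1 through 5 complete.
Predecessor durations: [9, 6, 6, 5, 10]
ES = 9 + 6 + 6 + 5 + 10 = 36

36


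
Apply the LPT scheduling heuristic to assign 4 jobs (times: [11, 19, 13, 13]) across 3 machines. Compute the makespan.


Sort jobs in decreasing order (LPT): [19, 13, 13, 11]
Assign each job to the least loaded machine:
  Machine 1: jobs [19], load = 19
  Machine 2: jobs [13, 11], load = 24
  Machine 3: jobs [13], load = 13
Makespan = max load = 24

24


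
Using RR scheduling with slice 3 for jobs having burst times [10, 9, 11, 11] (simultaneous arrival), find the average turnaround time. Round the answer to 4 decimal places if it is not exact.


Time quantum = 3
Execution trace:
  J1 runs 3 units, time = 3
  J2 runs 3 units, time = 6
  J3 runs 3 units, time = 9
  J4 runs 3 units, time = 12
  J1 runs 3 units, time = 15
  J2 runs 3 units, time = 18
  J3 runs 3 units, time = 21
  J4 runs 3 units, time = 24
  J1 runs 3 units, time = 27
  J2 runs 3 units, time = 30
  J3 runs 3 units, time = 33
  J4 runs 3 units, time = 36
  J1 runs 1 units, time = 37
  J3 runs 2 units, time = 39
  J4 runs 2 units, time = 41
Finish times: [37, 30, 39, 41]
Average turnaround = 147/4 = 36.75

36.75


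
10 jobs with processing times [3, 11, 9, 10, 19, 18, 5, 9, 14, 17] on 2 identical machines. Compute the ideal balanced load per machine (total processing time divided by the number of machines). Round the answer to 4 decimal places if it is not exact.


Total processing time = 3 + 11 + 9 + 10 + 19 + 18 + 5 + 9 + 14 + 17 = 115
Number of machines = 2
Ideal balanced load = 115 / 2 = 57.5

57.5


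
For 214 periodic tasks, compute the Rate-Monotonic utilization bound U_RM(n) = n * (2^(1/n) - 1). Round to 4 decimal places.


Compute 2^(1/214) = 1.0032442568
Subtract 1: 1.0032442568 - 1 = 0.0032442568
Multiply by n: 214 * 0.0032442568 = 0.6942709552
Round to 4 dp: 0.6943

0.6943


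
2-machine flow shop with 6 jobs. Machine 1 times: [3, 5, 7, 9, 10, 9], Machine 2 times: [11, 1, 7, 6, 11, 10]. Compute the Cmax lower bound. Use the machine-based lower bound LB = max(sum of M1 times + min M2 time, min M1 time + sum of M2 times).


LB1 = sum(M1 times) + min(M2 times) = 43 + 1 = 44
LB2 = min(M1 times) + sum(M2 times) = 3 + 46 = 49
Lower bound = max(LB1, LB2) = max(44, 49) = 49

49


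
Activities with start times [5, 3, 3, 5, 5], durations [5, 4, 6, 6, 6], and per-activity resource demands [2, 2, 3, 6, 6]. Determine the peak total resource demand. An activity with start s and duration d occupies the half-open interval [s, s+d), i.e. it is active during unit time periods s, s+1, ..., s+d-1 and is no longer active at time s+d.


Each activity i is active on [start_i, start_i + duration_i).
Compute total resource usage per time slot:
  t=0: active resources = [], total = 0
  t=1: active resources = [], total = 0
  t=2: active resources = [], total = 0
  t=3: active resources = [2, 3], total = 5
  t=4: active resources = [2, 3], total = 5
  t=5: active resources = [2, 2, 3, 6, 6], total = 19
  t=6: active resources = [2, 2, 3, 6, 6], total = 19
  t=7: active resources = [2, 3, 6, 6], total = 17
  t=8: active resources = [2, 3, 6, 6], total = 17
  t=9: active resources = [2, 6, 6], total = 14
  t=10: active resources = [6, 6], total = 12
Peak resource demand = 19

19


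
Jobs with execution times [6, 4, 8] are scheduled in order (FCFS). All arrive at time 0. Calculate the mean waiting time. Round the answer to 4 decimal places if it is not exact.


FCFS order (as given): [6, 4, 8]
Waiting times:
  Job 1: wait = 0
  Job 2: wait = 6
  Job 3: wait = 10
Sum of waiting times = 16
Average waiting time = 16/3 = 5.3333

5.3333


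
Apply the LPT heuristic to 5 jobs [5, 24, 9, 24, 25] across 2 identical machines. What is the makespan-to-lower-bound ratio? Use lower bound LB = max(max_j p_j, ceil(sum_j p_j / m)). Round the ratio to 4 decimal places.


LPT order: [25, 24, 24, 9, 5]
Machine loads after assignment: [39, 48]
LPT makespan = 48
Lower bound = max(max_job, ceil(total/2)) = max(25, 44) = 44
Ratio = 48 / 44 = 1.0909

1.0909


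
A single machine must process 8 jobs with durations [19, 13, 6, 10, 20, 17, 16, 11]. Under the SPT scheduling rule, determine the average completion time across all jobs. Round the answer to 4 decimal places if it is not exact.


Sort jobs by processing time (SPT order): [6, 10, 11, 13, 16, 17, 19, 20]
Compute completion times sequentially:
  Job 1: processing = 6, completes at 6
  Job 2: processing = 10, completes at 16
  Job 3: processing = 11, completes at 27
  Job 4: processing = 13, completes at 40
  Job 5: processing = 16, completes at 56
  Job 6: processing = 17, completes at 73
  Job 7: processing = 19, completes at 92
  Job 8: processing = 20, completes at 112
Sum of completion times = 422
Average completion time = 422/8 = 52.75

52.75


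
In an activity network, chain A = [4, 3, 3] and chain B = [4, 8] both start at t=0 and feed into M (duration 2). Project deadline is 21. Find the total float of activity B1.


Forward pass: ES(B1) = sum of predecessors on chain B = 0
EF = ES + duration = 0 + 4 = 4
Backward pass: LF(M) = deadline = 21; LS(M) = 21 - 2 = 19
LF(B1) = LS(M) - sum(successors on chain B) = 19 - 8 = 11
LS = LF - duration = 11 - 4 = 7
Total float = LS - ES = 7 - 0 = 7

7


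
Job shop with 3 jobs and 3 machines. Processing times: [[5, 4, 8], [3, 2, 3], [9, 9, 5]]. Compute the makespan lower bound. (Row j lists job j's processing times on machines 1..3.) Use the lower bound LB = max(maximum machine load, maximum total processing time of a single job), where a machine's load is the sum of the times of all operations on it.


Machine loads:
  Machine 1: 5 + 3 + 9 = 17
  Machine 2: 4 + 2 + 9 = 15
  Machine 3: 8 + 3 + 5 = 16
Max machine load = 17
Job totals:
  Job 1: 17
  Job 2: 8
  Job 3: 23
Max job total = 23
Lower bound = max(17, 23) = 23

23


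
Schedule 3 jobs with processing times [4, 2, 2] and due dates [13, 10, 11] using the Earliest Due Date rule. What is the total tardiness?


Sort by due date (EDD order): [(2, 10), (2, 11), (4, 13)]
Compute completion times and tardiness:
  Job 1: p=2, d=10, C=2, tardiness=max(0,2-10)=0
  Job 2: p=2, d=11, C=4, tardiness=max(0,4-11)=0
  Job 3: p=4, d=13, C=8, tardiness=max(0,8-13)=0
Total tardiness = 0

0


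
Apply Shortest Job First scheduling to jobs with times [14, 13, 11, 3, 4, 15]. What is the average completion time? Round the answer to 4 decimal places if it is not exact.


SJF order (ascending): [3, 4, 11, 13, 14, 15]
Completion times:
  Job 1: burst=3, C=3
  Job 2: burst=4, C=7
  Job 3: burst=11, C=18
  Job 4: burst=13, C=31
  Job 5: burst=14, C=45
  Job 6: burst=15, C=60
Average completion = 164/6 = 27.3333

27.3333


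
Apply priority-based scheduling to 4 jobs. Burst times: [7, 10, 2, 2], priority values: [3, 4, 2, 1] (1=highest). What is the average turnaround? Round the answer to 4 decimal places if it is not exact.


Sort by priority (ascending = highest first):
Order: [(1, 2), (2, 2), (3, 7), (4, 10)]
Completion times:
  Priority 1, burst=2, C=2
  Priority 2, burst=2, C=4
  Priority 3, burst=7, C=11
  Priority 4, burst=10, C=21
Average turnaround = 38/4 = 9.5

9.5


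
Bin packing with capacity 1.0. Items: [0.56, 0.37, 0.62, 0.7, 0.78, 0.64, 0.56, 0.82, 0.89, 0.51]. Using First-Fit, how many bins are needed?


Place items sequentially using First-Fit:
  Item 0.56 -> new Bin 1
  Item 0.37 -> Bin 1 (now 0.93)
  Item 0.62 -> new Bin 2
  Item 0.7 -> new Bin 3
  Item 0.78 -> new Bin 4
  Item 0.64 -> new Bin 5
  Item 0.56 -> new Bin 6
  Item 0.82 -> new Bin 7
  Item 0.89 -> new Bin 8
  Item 0.51 -> new Bin 9
Total bins used = 9

9


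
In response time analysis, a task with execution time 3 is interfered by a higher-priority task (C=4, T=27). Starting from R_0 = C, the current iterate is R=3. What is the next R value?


R_next = C + ceil(R_prev / T_hp) * C_hp
ceil(3 / 27) = ceil(0.1111) = 1
Interference = 1 * 4 = 4
R_next = 3 + 4 = 7

7


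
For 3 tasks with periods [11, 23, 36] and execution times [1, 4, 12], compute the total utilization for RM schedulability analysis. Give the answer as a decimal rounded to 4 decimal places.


Compute individual utilizations (exact fractions):
  Task 1: C/T = 1/11 (approx. 0.0909)
  Task 2: C/T = 4/23 (approx. 0.1739)
  Task 3: C/T = 12/36 = 1/3 (approx. 0.3333)
Total utilization U = 1/11 + 4/23 + 1/3 = 454/759
Rounded to 4 decimal places: U = 0.5982
RM (Liu & Layland) bound for 3 tasks = 0.779763; compare with U = 454/759 (approx. 0.598155)
U <= bound, so schedulable by RM sufficient condition.

0.5982


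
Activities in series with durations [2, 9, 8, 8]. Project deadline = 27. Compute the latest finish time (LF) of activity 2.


LF(activity 2) = deadline - sum of successor durations
Successors: activities 3 through 4 with durations [8, 8]
Sum of successor durations = 16
LF = 27 - 16 = 11

11


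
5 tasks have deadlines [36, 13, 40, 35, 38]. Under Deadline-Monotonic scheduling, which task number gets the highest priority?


Sort tasks by relative deadline (ascending):
  Task 2: deadline = 13
  Task 4: deadline = 35
  Task 1: deadline = 36
  Task 5: deadline = 38
  Task 3: deadline = 40
Priority order (highest first): [2, 4, 1, 5, 3]
Highest priority task = 2

2


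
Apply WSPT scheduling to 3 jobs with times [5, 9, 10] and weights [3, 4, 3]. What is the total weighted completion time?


Compute p/w ratios and sort ascending (WSPT): [(5, 3), (9, 4), (10, 3)]
Compute weighted completion times:
  Job (p=5,w=3): C=5, w*C=3*5=15
  Job (p=9,w=4): C=14, w*C=4*14=56
  Job (p=10,w=3): C=24, w*C=3*24=72
Total weighted completion time = 143

143


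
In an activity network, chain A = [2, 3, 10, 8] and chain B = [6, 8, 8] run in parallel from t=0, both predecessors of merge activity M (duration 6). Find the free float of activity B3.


ES(B3) = sum of predecessors on chain B = 14
EF(B3) = ES + duration = 14 + 8 = 22
Successor of B3 is M. ES(M) = max(sum(A), sum(B)) = max(23, 22) = 23
Free float = ES(successor) - EF(current) = 23 - 22 = 1

1


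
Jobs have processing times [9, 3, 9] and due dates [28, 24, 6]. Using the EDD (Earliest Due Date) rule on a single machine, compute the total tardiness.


Sort by due date (EDD order): [(9, 6), (3, 24), (9, 28)]
Compute completion times and tardiness:
  Job 1: p=9, d=6, C=9, tardiness=max(0,9-6)=3
  Job 2: p=3, d=24, C=12, tardiness=max(0,12-24)=0
  Job 3: p=9, d=28, C=21, tardiness=max(0,21-28)=0
Total tardiness = 3

3


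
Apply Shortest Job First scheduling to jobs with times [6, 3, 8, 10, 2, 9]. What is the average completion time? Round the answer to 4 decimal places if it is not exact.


SJF order (ascending): [2, 3, 6, 8, 9, 10]
Completion times:
  Job 1: burst=2, C=2
  Job 2: burst=3, C=5
  Job 3: burst=6, C=11
  Job 4: burst=8, C=19
  Job 5: burst=9, C=28
  Job 6: burst=10, C=38
Average completion = 103/6 = 17.1667

17.1667


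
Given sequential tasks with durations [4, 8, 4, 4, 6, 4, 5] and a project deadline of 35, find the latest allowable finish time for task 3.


LF(activity 3) = deadline - sum of successor durations
Successors: activities 4 through 7 with durations [4, 6, 4, 5]
Sum of successor durations = 19
LF = 35 - 19 = 16

16


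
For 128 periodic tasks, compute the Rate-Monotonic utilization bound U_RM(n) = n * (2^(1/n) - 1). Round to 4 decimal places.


Compute 2^(1/128) = 1.0054299011
Subtract 1: 1.0054299011 - 1 = 0.0054299011
Multiply by n: 128 * 0.0054299011 = 0.6950273408
Round to 4 dp: 0.6950

0.6950


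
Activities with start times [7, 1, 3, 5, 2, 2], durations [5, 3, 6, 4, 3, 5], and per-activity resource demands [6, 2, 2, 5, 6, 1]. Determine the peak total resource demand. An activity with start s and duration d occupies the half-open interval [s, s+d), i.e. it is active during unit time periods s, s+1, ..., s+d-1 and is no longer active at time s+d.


Each activity i is active on [start_i, start_i + duration_i).
Compute total resource usage per time slot:
  t=0: active resources = [], total = 0
  t=1: active resources = [2], total = 2
  t=2: active resources = [2, 6, 1], total = 9
  t=3: active resources = [2, 2, 6, 1], total = 11
  t=4: active resources = [2, 6, 1], total = 9
  t=5: active resources = [2, 5, 1], total = 8
  t=6: active resources = [2, 5, 1], total = 8
  t=7: active resources = [6, 2, 5], total = 13
  t=8: active resources = [6, 2, 5], total = 13
  t=9: active resources = [6], total = 6
  t=10: active resources = [6], total = 6
  t=11: active resources = [6], total = 6
Peak resource demand = 13

13


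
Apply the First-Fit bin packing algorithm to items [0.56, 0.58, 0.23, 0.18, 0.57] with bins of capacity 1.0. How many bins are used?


Place items sequentially using First-Fit:
  Item 0.56 -> new Bin 1
  Item 0.58 -> new Bin 2
  Item 0.23 -> Bin 1 (now 0.79)
  Item 0.18 -> Bin 1 (now 0.97)
  Item 0.57 -> new Bin 3
Total bins used = 3

3


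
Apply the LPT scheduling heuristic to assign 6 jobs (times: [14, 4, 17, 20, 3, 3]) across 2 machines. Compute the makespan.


Sort jobs in decreasing order (LPT): [20, 17, 14, 4, 3, 3]
Assign each job to the least loaded machine:
  Machine 1: jobs [20, 4, 3, 3], load = 30
  Machine 2: jobs [17, 14], load = 31
Makespan = max load = 31

31


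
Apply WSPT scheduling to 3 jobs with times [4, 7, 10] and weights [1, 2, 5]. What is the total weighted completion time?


Compute p/w ratios and sort ascending (WSPT): [(10, 5), (7, 2), (4, 1)]
Compute weighted completion times:
  Job (p=10,w=5): C=10, w*C=5*10=50
  Job (p=7,w=2): C=17, w*C=2*17=34
  Job (p=4,w=1): C=21, w*C=1*21=21
Total weighted completion time = 105

105


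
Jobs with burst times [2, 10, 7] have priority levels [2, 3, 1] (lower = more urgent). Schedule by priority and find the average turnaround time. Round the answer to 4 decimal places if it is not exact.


Sort by priority (ascending = highest first):
Order: [(1, 7), (2, 2), (3, 10)]
Completion times:
  Priority 1, burst=7, C=7
  Priority 2, burst=2, C=9
  Priority 3, burst=10, C=19
Average turnaround = 35/3 = 11.6667

11.6667


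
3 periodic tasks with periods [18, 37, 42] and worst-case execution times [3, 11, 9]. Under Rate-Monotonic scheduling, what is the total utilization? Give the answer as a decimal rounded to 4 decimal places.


Compute individual utilizations (exact fractions):
  Task 1: C/T = 3/18 = 1/6 (approx. 0.1667)
  Task 2: C/T = 11/37 (approx. 0.2973)
  Task 3: C/T = 9/42 = 3/14 (approx. 0.2143)
Total utilization U = 1/6 + 11/37 + 3/14 = 527/777
Rounded to 4 decimal places: U = 0.6782
RM (Liu & Layland) bound for 3 tasks = 0.779763; compare with U = 527/777 (approx. 0.678250)
U <= bound, so schedulable by RM sufficient condition.

0.6782


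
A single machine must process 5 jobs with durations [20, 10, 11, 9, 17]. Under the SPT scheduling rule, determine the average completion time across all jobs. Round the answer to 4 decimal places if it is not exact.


Sort jobs by processing time (SPT order): [9, 10, 11, 17, 20]
Compute completion times sequentially:
  Job 1: processing = 9, completes at 9
  Job 2: processing = 10, completes at 19
  Job 3: processing = 11, completes at 30
  Job 4: processing = 17, completes at 47
  Job 5: processing = 20, completes at 67
Sum of completion times = 172
Average completion time = 172/5 = 34.4

34.4


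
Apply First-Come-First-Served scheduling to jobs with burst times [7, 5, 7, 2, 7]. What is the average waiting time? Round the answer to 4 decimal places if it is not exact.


FCFS order (as given): [7, 5, 7, 2, 7]
Waiting times:
  Job 1: wait = 0
  Job 2: wait = 7
  Job 3: wait = 12
  Job 4: wait = 19
  Job 5: wait = 21
Sum of waiting times = 59
Average waiting time = 59/5 = 11.8

11.8


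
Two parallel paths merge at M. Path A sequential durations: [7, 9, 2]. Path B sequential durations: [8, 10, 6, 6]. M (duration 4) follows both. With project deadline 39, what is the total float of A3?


Forward pass: ES(A3) = sum of predecessors on chain A = 16
EF = ES + duration = 16 + 2 = 18
Backward pass: LF(M) = deadline = 39; LS(M) = 39 - 4 = 35
LF(A3) = LS(M) - sum(successors on chain A) = 35 - 0 = 35
LS = LF - duration = 35 - 2 = 33
Total float = LS - ES = 33 - 16 = 17

17


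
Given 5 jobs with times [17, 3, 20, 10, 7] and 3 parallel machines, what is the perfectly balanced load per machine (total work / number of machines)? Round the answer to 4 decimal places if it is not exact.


Total processing time = 17 + 3 + 20 + 10 + 7 = 57
Number of machines = 3
Ideal balanced load = 57 / 3 = 19.0

19.0


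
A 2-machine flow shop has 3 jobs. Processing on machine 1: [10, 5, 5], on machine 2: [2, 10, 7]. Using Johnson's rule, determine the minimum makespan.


Apply Johnson's rule:
  Group 1 (a <= b): [(2, 5, 10), (3, 5, 7)]
  Group 2 (a > b): [(1, 10, 2)]
Optimal job order: [2, 3, 1]
Schedule:
  Job 2: M1 done at 5, M2 done at 15
  Job 3: M1 done at 10, M2 done at 22
  Job 1: M1 done at 20, M2 done at 24
Makespan = 24

24


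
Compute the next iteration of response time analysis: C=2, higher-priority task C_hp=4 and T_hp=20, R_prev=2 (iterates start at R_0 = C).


R_next = C + ceil(R_prev / T_hp) * C_hp
ceil(2 / 20) = ceil(0.1) = 1
Interference = 1 * 4 = 4
R_next = 2 + 4 = 6

6


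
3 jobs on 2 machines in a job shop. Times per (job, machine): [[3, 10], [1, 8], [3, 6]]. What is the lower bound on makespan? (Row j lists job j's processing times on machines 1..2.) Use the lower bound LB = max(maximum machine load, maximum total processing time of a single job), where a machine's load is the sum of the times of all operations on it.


Machine loads:
  Machine 1: 3 + 1 + 3 = 7
  Machine 2: 10 + 8 + 6 = 24
Max machine load = 24
Job totals:
  Job 1: 13
  Job 2: 9
  Job 3: 9
Max job total = 13
Lower bound = max(24, 13) = 24

24


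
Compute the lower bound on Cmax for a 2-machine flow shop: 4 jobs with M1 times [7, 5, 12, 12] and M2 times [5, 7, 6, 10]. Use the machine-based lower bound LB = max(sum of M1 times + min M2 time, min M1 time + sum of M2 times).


LB1 = sum(M1 times) + min(M2 times) = 36 + 5 = 41
LB2 = min(M1 times) + sum(M2 times) = 5 + 28 = 33
Lower bound = max(LB1, LB2) = max(41, 33) = 41

41


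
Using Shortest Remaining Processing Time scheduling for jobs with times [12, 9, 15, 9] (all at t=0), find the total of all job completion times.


Since all jobs arrive at t=0, SRPT equals SPT ordering.
SPT order: [9, 9, 12, 15]
Completion times:
  Job 1: p=9, C=9
  Job 2: p=9, C=18
  Job 3: p=12, C=30
  Job 4: p=15, C=45
Total completion time = 9 + 18 + 30 + 45 = 102

102


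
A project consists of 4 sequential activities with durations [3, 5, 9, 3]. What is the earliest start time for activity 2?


Activity 2 starts after activities 1 through 1 complete.
Predecessor durations: [3]
ES = 3 = 3

3


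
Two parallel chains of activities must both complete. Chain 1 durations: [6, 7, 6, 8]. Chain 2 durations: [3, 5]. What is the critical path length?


Path A total = 6 + 7 + 6 + 8 = 27
Path B total = 3 + 5 = 8
Critical path = longest path = max(27, 8) = 27

27


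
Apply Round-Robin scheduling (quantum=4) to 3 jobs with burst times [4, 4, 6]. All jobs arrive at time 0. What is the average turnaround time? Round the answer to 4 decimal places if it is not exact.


Time quantum = 4
Execution trace:
  J1 runs 4 units, time = 4
  J2 runs 4 units, time = 8
  J3 runs 4 units, time = 12
  J3 runs 2 units, time = 14
Finish times: [4, 8, 14]
Average turnaround = 26/3 = 8.6667

8.6667


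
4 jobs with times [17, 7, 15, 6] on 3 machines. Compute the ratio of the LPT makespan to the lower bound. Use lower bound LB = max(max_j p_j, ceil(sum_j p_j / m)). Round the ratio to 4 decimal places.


LPT order: [17, 15, 7, 6]
Machine loads after assignment: [17, 15, 13]
LPT makespan = 17
Lower bound = max(max_job, ceil(total/3)) = max(17, 15) = 17
Ratio = 17 / 17 = 1.0

1.0


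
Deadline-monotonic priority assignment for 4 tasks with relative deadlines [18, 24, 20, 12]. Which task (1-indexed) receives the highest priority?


Sort tasks by relative deadline (ascending):
  Task 4: deadline = 12
  Task 1: deadline = 18
  Task 3: deadline = 20
  Task 2: deadline = 24
Priority order (highest first): [4, 1, 3, 2]
Highest priority task = 4

4


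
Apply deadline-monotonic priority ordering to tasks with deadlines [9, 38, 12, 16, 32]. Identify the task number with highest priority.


Sort tasks by relative deadline (ascending):
  Task 1: deadline = 9
  Task 3: deadline = 12
  Task 4: deadline = 16
  Task 5: deadline = 32
  Task 2: deadline = 38
Priority order (highest first): [1, 3, 4, 5, 2]
Highest priority task = 1

1


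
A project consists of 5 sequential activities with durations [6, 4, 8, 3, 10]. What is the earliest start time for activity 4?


Activity 4 starts after activities 1 through 3 complete.
Predecessor durations: [6, 4, 8]
ES = 6 + 4 + 8 = 18

18


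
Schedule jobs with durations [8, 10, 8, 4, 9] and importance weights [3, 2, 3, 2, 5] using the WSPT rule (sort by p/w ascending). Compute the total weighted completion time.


Compute p/w ratios and sort ascending (WSPT): [(9, 5), (4, 2), (8, 3), (8, 3), (10, 2)]
Compute weighted completion times:
  Job (p=9,w=5): C=9, w*C=5*9=45
  Job (p=4,w=2): C=13, w*C=2*13=26
  Job (p=8,w=3): C=21, w*C=3*21=63
  Job (p=8,w=3): C=29, w*C=3*29=87
  Job (p=10,w=2): C=39, w*C=2*39=78
Total weighted completion time = 299

299


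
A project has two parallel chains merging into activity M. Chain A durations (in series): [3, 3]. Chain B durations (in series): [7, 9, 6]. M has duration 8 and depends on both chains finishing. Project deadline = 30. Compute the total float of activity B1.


Forward pass: ES(B1) = sum of predecessors on chain B = 0
EF = ES + duration = 0 + 7 = 7
Backward pass: LF(M) = deadline = 30; LS(M) = 30 - 8 = 22
LF(B1) = LS(M) - sum(successors on chain B) = 22 - 15 = 7
LS = LF - duration = 7 - 7 = 0
Total float = LS - ES = 0 - 0 = 0

0


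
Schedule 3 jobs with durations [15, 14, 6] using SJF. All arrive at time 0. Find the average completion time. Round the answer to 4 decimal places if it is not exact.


SJF order (ascending): [6, 14, 15]
Completion times:
  Job 1: burst=6, C=6
  Job 2: burst=14, C=20
  Job 3: burst=15, C=35
Average completion = 61/3 = 20.3333

20.3333


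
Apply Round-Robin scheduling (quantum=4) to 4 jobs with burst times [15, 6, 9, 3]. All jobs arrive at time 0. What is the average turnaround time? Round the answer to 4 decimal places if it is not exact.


Time quantum = 4
Execution trace:
  J1 runs 4 units, time = 4
  J2 runs 4 units, time = 8
  J3 runs 4 units, time = 12
  J4 runs 3 units, time = 15
  J1 runs 4 units, time = 19
  J2 runs 2 units, time = 21
  J3 runs 4 units, time = 25
  J1 runs 4 units, time = 29
  J3 runs 1 units, time = 30
  J1 runs 3 units, time = 33
Finish times: [33, 21, 30, 15]
Average turnaround = 99/4 = 24.75

24.75


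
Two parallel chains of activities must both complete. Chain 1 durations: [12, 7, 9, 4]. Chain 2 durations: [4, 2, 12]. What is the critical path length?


Path A total = 12 + 7 + 9 + 4 = 32
Path B total = 4 + 2 + 12 = 18
Critical path = longest path = max(32, 18) = 32

32


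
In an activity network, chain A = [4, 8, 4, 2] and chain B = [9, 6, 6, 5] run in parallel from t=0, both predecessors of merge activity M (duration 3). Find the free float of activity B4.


ES(B4) = sum of predecessors on chain B = 21
EF(B4) = ES + duration = 21 + 5 = 26
Successor of B4 is M. ES(M) = max(sum(A), sum(B)) = max(18, 26) = 26
Free float = ES(successor) - EF(current) = 26 - 26 = 0

0


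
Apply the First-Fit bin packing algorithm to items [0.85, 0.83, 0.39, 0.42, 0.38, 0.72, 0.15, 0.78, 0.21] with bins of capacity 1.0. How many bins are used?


Place items sequentially using First-Fit:
  Item 0.85 -> new Bin 1
  Item 0.83 -> new Bin 2
  Item 0.39 -> new Bin 3
  Item 0.42 -> Bin 3 (now 0.81)
  Item 0.38 -> new Bin 4
  Item 0.72 -> new Bin 5
  Item 0.15 -> Bin 1 (now 1.0)
  Item 0.78 -> new Bin 6
  Item 0.21 -> Bin 4 (now 0.59)
Total bins used = 6

6


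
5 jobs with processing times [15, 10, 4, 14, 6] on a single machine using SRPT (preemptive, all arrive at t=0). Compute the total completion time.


Since all jobs arrive at t=0, SRPT equals SPT ordering.
SPT order: [4, 6, 10, 14, 15]
Completion times:
  Job 1: p=4, C=4
  Job 2: p=6, C=10
  Job 3: p=10, C=20
  Job 4: p=14, C=34
  Job 5: p=15, C=49
Total completion time = 4 + 10 + 20 + 34 + 49 = 117

117


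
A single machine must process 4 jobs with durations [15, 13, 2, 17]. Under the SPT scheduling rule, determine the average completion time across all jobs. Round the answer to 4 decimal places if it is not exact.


Sort jobs by processing time (SPT order): [2, 13, 15, 17]
Compute completion times sequentially:
  Job 1: processing = 2, completes at 2
  Job 2: processing = 13, completes at 15
  Job 3: processing = 15, completes at 30
  Job 4: processing = 17, completes at 47
Sum of completion times = 94
Average completion time = 94/4 = 23.5

23.5


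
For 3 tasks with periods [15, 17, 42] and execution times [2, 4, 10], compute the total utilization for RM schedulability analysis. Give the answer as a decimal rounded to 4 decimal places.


Compute individual utilizations (exact fractions):
  Task 1: C/T = 2/15 (approx. 0.1333)
  Task 2: C/T = 4/17 (approx. 0.2353)
  Task 3: C/T = 10/42 = 5/21 (approx. 0.2381)
Total utilization U = 2/15 + 4/17 + 5/21 = 361/595
Rounded to 4 decimal places: U = 0.6067
RM (Liu & Layland) bound for 3 tasks = 0.779763; compare with U = 361/595 (approx. 0.606723)
U <= bound, so schedulable by RM sufficient condition.

0.6067


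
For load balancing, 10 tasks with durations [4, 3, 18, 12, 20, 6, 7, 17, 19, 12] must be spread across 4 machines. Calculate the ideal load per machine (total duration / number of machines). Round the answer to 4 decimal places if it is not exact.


Total processing time = 4 + 3 + 18 + 12 + 20 + 6 + 7 + 17 + 19 + 12 = 118
Number of machines = 4
Ideal balanced load = 118 / 4 = 29.5

29.5


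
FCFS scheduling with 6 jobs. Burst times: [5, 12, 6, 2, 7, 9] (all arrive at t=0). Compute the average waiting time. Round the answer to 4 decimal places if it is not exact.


FCFS order (as given): [5, 12, 6, 2, 7, 9]
Waiting times:
  Job 1: wait = 0
  Job 2: wait = 5
  Job 3: wait = 17
  Job 4: wait = 23
  Job 5: wait = 25
  Job 6: wait = 32
Sum of waiting times = 102
Average waiting time = 102/6 = 17.0

17.0
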